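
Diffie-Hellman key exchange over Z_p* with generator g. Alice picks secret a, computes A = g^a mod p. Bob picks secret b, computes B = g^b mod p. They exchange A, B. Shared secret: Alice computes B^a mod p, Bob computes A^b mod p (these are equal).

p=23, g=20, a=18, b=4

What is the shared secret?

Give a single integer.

Answer: 16

Derivation:
A = 20^18 mod 23  (bits of 18 = 10010)
  bit 0 = 1: r = r^2 * 20 mod 23 = 1^2 * 20 = 1*20 = 20
  bit 1 = 0: r = r^2 mod 23 = 20^2 = 9
  bit 2 = 0: r = r^2 mod 23 = 9^2 = 12
  bit 3 = 1: r = r^2 * 20 mod 23 = 12^2 * 20 = 6*20 = 5
  bit 4 = 0: r = r^2 mod 23 = 5^2 = 2
  -> A = 2
B = 20^4 mod 23  (bits of 4 = 100)
  bit 0 = 1: r = r^2 * 20 mod 23 = 1^2 * 20 = 1*20 = 20
  bit 1 = 0: r = r^2 mod 23 = 20^2 = 9
  bit 2 = 0: r = r^2 mod 23 = 9^2 = 12
  -> B = 12
s = B^a = 12^18 mod 23  (bits of 18 = 10010)
  bit 0 = 1: r = r^2 * 12 mod 23 = 1^2 * 12 = 1*12 = 12
  bit 1 = 0: r = r^2 mod 23 = 12^2 = 6
  bit 2 = 0: r = r^2 mod 23 = 6^2 = 13
  bit 3 = 1: r = r^2 * 12 mod 23 = 13^2 * 12 = 8*12 = 4
  bit 4 = 0: r = r^2 mod 23 = 4^2 = 16
  -> s = B^a = 16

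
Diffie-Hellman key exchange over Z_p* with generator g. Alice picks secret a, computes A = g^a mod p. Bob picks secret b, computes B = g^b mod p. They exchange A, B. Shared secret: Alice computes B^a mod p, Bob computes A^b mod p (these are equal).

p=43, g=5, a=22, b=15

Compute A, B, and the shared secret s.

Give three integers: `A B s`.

A = 5^22 mod 43  (bits of 22 = 10110)
  bit 0 = 1: r = r^2 * 5 mod 43 = 1^2 * 5 = 1*5 = 5
  bit 1 = 0: r = r^2 mod 43 = 5^2 = 25
  bit 2 = 1: r = r^2 * 5 mod 43 = 25^2 * 5 = 23*5 = 29
  bit 3 = 1: r = r^2 * 5 mod 43 = 29^2 * 5 = 24*5 = 34
  bit 4 = 0: r = r^2 mod 43 = 34^2 = 38
  -> A = 38
B = 5^15 mod 43  (bits of 15 = 1111)
  bit 0 = 1: r = r^2 * 5 mod 43 = 1^2 * 5 = 1*5 = 5
  bit 1 = 1: r = r^2 * 5 mod 43 = 5^2 * 5 = 25*5 = 39
  bit 2 = 1: r = r^2 * 5 mod 43 = 39^2 * 5 = 16*5 = 37
  bit 3 = 1: r = r^2 * 5 mod 43 = 37^2 * 5 = 36*5 = 8
  -> B = 8
s = B^a = 8^22 mod 43  (bits of 22 = 10110)
  bit 0 = 1: r = r^2 * 8 mod 43 = 1^2 * 8 = 1*8 = 8
  bit 1 = 0: r = r^2 mod 43 = 8^2 = 21
  bit 2 = 1: r = r^2 * 8 mod 43 = 21^2 * 8 = 11*8 = 2
  bit 3 = 1: r = r^2 * 8 mod 43 = 2^2 * 8 = 4*8 = 32
  bit 4 = 0: r = r^2 mod 43 = 32^2 = 35
  -> s = B^a = 35

Answer: 38 8 35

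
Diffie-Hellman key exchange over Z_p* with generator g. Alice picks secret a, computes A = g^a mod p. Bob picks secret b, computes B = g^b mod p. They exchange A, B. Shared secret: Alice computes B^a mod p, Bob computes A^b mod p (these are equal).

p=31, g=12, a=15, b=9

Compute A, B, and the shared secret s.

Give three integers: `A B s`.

A = 12^15 mod 31  (bits of 15 = 1111)
  bit 0 = 1: r = r^2 * 12 mod 31 = 1^2 * 12 = 1*12 = 12
  bit 1 = 1: r = r^2 * 12 mod 31 = 12^2 * 12 = 20*12 = 23
  bit 2 = 1: r = r^2 * 12 mod 31 = 23^2 * 12 = 2*12 = 24
  bit 3 = 1: r = r^2 * 12 mod 31 = 24^2 * 12 = 18*12 = 30
  -> A = 30
B = 12^9 mod 31  (bits of 9 = 1001)
  bit 0 = 1: r = r^2 * 12 mod 31 = 1^2 * 12 = 1*12 = 12
  bit 1 = 0: r = r^2 mod 31 = 12^2 = 20
  bit 2 = 0: r = r^2 mod 31 = 20^2 = 28
  bit 3 = 1: r = r^2 * 12 mod 31 = 28^2 * 12 = 9*12 = 15
  -> B = 15
s = B^a = 15^15 mod 31  (bits of 15 = 1111)
  bit 0 = 1: r = r^2 * 15 mod 31 = 1^2 * 15 = 1*15 = 15
  bit 1 = 1: r = r^2 * 15 mod 31 = 15^2 * 15 = 8*15 = 27
  bit 2 = 1: r = r^2 * 15 mod 31 = 27^2 * 15 = 16*15 = 23
  bit 3 = 1: r = r^2 * 15 mod 31 = 23^2 * 15 = 2*15 = 30
  -> s = B^a = 30

Answer: 30 15 30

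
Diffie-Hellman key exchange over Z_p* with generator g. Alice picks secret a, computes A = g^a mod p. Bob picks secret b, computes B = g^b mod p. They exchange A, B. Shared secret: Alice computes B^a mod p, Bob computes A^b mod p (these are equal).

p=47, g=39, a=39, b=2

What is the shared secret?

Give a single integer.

A = 39^39 mod 47  (bits of 39 = 100111)
  bit 0 = 1: r = r^2 * 39 mod 47 = 1^2 * 39 = 1*39 = 39
  bit 1 = 0: r = r^2 mod 47 = 39^2 = 17
  bit 2 = 0: r = r^2 mod 47 = 17^2 = 7
  bit 3 = 1: r = r^2 * 39 mod 47 = 7^2 * 39 = 2*39 = 31
  bit 4 = 1: r = r^2 * 39 mod 47 = 31^2 * 39 = 21*39 = 20
  bit 5 = 1: r = r^2 * 39 mod 47 = 20^2 * 39 = 24*39 = 43
  -> A = 43
B = 39^2 mod 47  (bits of 2 = 10)
  bit 0 = 1: r = r^2 * 39 mod 47 = 1^2 * 39 = 1*39 = 39
  bit 1 = 0: r = r^2 mod 47 = 39^2 = 17
  -> B = 17
s = B^a = 17^39 mod 47  (bits of 39 = 100111)
  bit 0 = 1: r = r^2 * 17 mod 47 = 1^2 * 17 = 1*17 = 17
  bit 1 = 0: r = r^2 mod 47 = 17^2 = 7
  bit 2 = 0: r = r^2 mod 47 = 7^2 = 2
  bit 3 = 1: r = r^2 * 17 mod 47 = 2^2 * 17 = 4*17 = 21
  bit 4 = 1: r = r^2 * 17 mod 47 = 21^2 * 17 = 18*17 = 24
  bit 5 = 1: r = r^2 * 17 mod 47 = 24^2 * 17 = 12*17 = 16
  -> s = B^a = 16

Answer: 16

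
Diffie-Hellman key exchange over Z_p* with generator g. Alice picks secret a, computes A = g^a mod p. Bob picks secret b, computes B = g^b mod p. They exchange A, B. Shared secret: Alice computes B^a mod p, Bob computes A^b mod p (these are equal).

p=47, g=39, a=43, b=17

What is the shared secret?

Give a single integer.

A = 39^43 mod 47  (bits of 43 = 101011)
  bit 0 = 1: r = r^2 * 39 mod 47 = 1^2 * 39 = 1*39 = 39
  bit 1 = 0: r = r^2 mod 47 = 39^2 = 17
  bit 2 = 1: r = r^2 * 39 mod 47 = 17^2 * 39 = 7*39 = 38
  bit 3 = 0: r = r^2 mod 47 = 38^2 = 34
  bit 4 = 1: r = r^2 * 39 mod 47 = 34^2 * 39 = 28*39 = 11
  bit 5 = 1: r = r^2 * 39 mod 47 = 11^2 * 39 = 27*39 = 19
  -> A = 19
B = 39^17 mod 47  (bits of 17 = 10001)
  bit 0 = 1: r = r^2 * 39 mod 47 = 1^2 * 39 = 1*39 = 39
  bit 1 = 0: r = r^2 mod 47 = 39^2 = 17
  bit 2 = 0: r = r^2 mod 47 = 17^2 = 7
  bit 3 = 0: r = r^2 mod 47 = 7^2 = 2
  bit 4 = 1: r = r^2 * 39 mod 47 = 2^2 * 39 = 4*39 = 15
  -> B = 15
s = B^a = 15^43 mod 47  (bits of 43 = 101011)
  bit 0 = 1: r = r^2 * 15 mod 47 = 1^2 * 15 = 1*15 = 15
  bit 1 = 0: r = r^2 mod 47 = 15^2 = 37
  bit 2 = 1: r = r^2 * 15 mod 47 = 37^2 * 15 = 6*15 = 43
  bit 3 = 0: r = r^2 mod 47 = 43^2 = 16
  bit 4 = 1: r = r^2 * 15 mod 47 = 16^2 * 15 = 21*15 = 33
  bit 5 = 1: r = r^2 * 15 mod 47 = 33^2 * 15 = 8*15 = 26
  -> s = B^a = 26

Answer: 26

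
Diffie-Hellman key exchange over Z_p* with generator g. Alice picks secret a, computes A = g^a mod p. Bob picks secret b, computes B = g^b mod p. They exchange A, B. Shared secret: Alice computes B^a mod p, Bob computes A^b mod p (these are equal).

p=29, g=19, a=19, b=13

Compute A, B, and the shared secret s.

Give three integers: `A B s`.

A = 19^19 mod 29  (bits of 19 = 10011)
  bit 0 = 1: r = r^2 * 19 mod 29 = 1^2 * 19 = 1*19 = 19
  bit 1 = 0: r = r^2 mod 29 = 19^2 = 13
  bit 2 = 0: r = r^2 mod 29 = 13^2 = 24
  bit 3 = 1: r = r^2 * 19 mod 29 = 24^2 * 19 = 25*19 = 11
  bit 4 = 1: r = r^2 * 19 mod 29 = 11^2 * 19 = 5*19 = 8
  -> A = 8
B = 19^13 mod 29  (bits of 13 = 1101)
  bit 0 = 1: r = r^2 * 19 mod 29 = 1^2 * 19 = 1*19 = 19
  bit 1 = 1: r = r^2 * 19 mod 29 = 19^2 * 19 = 13*19 = 15
  bit 2 = 0: r = r^2 mod 29 = 15^2 = 22
  bit 3 = 1: r = r^2 * 19 mod 29 = 22^2 * 19 = 20*19 = 3
  -> B = 3
s = B^a = 3^19 mod 29  (bits of 19 = 10011)
  bit 0 = 1: r = r^2 * 3 mod 29 = 1^2 * 3 = 1*3 = 3
  bit 1 = 0: r = r^2 mod 29 = 3^2 = 9
  bit 2 = 0: r = r^2 mod 29 = 9^2 = 23
  bit 3 = 1: r = r^2 * 3 mod 29 = 23^2 * 3 = 7*3 = 21
  bit 4 = 1: r = r^2 * 3 mod 29 = 21^2 * 3 = 6*3 = 18
  -> s = B^a = 18

Answer: 8 3 18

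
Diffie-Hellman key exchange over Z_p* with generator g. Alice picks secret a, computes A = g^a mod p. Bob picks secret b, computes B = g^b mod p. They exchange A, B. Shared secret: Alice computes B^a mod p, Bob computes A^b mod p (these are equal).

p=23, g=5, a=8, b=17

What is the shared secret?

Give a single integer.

A = 5^8 mod 23  (bits of 8 = 1000)
  bit 0 = 1: r = r^2 * 5 mod 23 = 1^2 * 5 = 1*5 = 5
  bit 1 = 0: r = r^2 mod 23 = 5^2 = 2
  bit 2 = 0: r = r^2 mod 23 = 2^2 = 4
  bit 3 = 0: r = r^2 mod 23 = 4^2 = 16
  -> A = 16
B = 5^17 mod 23  (bits of 17 = 10001)
  bit 0 = 1: r = r^2 * 5 mod 23 = 1^2 * 5 = 1*5 = 5
  bit 1 = 0: r = r^2 mod 23 = 5^2 = 2
  bit 2 = 0: r = r^2 mod 23 = 2^2 = 4
  bit 3 = 0: r = r^2 mod 23 = 4^2 = 16
  bit 4 = 1: r = r^2 * 5 mod 23 = 16^2 * 5 = 3*5 = 15
  -> B = 15
s = B^a = 15^8 mod 23  (bits of 8 = 1000)
  bit 0 = 1: r = r^2 * 15 mod 23 = 1^2 * 15 = 1*15 = 15
  bit 1 = 0: r = r^2 mod 23 = 15^2 = 18
  bit 2 = 0: r = r^2 mod 23 = 18^2 = 2
  bit 3 = 0: r = r^2 mod 23 = 2^2 = 4
  -> s = B^a = 4

Answer: 4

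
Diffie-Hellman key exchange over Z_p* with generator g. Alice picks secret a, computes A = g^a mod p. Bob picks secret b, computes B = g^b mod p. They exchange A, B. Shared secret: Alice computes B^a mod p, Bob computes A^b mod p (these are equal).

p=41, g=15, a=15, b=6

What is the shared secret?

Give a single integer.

Answer: 32

Derivation:
A = 15^15 mod 41  (bits of 15 = 1111)
  bit 0 = 1: r = r^2 * 15 mod 41 = 1^2 * 15 = 1*15 = 15
  bit 1 = 1: r = r^2 * 15 mod 41 = 15^2 * 15 = 20*15 = 13
  bit 2 = 1: r = r^2 * 15 mod 41 = 13^2 * 15 = 5*15 = 34
  bit 3 = 1: r = r^2 * 15 mod 41 = 34^2 * 15 = 8*15 = 38
  -> A = 38
B = 15^6 mod 41  (bits of 6 = 110)
  bit 0 = 1: r = r^2 * 15 mod 41 = 1^2 * 15 = 1*15 = 15
  bit 1 = 1: r = r^2 * 15 mod 41 = 15^2 * 15 = 20*15 = 13
  bit 2 = 0: r = r^2 mod 41 = 13^2 = 5
  -> B = 5
s = B^a = 5^15 mod 41  (bits of 15 = 1111)
  bit 0 = 1: r = r^2 * 5 mod 41 = 1^2 * 5 = 1*5 = 5
  bit 1 = 1: r = r^2 * 5 mod 41 = 5^2 * 5 = 25*5 = 2
  bit 2 = 1: r = r^2 * 5 mod 41 = 2^2 * 5 = 4*5 = 20
  bit 3 = 1: r = r^2 * 5 mod 41 = 20^2 * 5 = 31*5 = 32
  -> s = B^a = 32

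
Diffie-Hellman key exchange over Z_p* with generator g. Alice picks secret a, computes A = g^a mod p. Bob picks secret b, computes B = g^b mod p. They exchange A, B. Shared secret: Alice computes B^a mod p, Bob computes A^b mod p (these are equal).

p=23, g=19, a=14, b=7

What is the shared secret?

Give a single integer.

Answer: 6

Derivation:
A = 19^14 mod 23  (bits of 14 = 1110)
  bit 0 = 1: r = r^2 * 19 mod 23 = 1^2 * 19 = 1*19 = 19
  bit 1 = 1: r = r^2 * 19 mod 23 = 19^2 * 19 = 16*19 = 5
  bit 2 = 1: r = r^2 * 19 mod 23 = 5^2 * 19 = 2*19 = 15
  bit 3 = 0: r = r^2 mod 23 = 15^2 = 18
  -> A = 18
B = 19^7 mod 23  (bits of 7 = 111)
  bit 0 = 1: r = r^2 * 19 mod 23 = 1^2 * 19 = 1*19 = 19
  bit 1 = 1: r = r^2 * 19 mod 23 = 19^2 * 19 = 16*19 = 5
  bit 2 = 1: r = r^2 * 19 mod 23 = 5^2 * 19 = 2*19 = 15
  -> B = 15
s = B^a = 15^14 mod 23  (bits of 14 = 1110)
  bit 0 = 1: r = r^2 * 15 mod 23 = 1^2 * 15 = 1*15 = 15
  bit 1 = 1: r = r^2 * 15 mod 23 = 15^2 * 15 = 18*15 = 17
  bit 2 = 1: r = r^2 * 15 mod 23 = 17^2 * 15 = 13*15 = 11
  bit 3 = 0: r = r^2 mod 23 = 11^2 = 6
  -> s = B^a = 6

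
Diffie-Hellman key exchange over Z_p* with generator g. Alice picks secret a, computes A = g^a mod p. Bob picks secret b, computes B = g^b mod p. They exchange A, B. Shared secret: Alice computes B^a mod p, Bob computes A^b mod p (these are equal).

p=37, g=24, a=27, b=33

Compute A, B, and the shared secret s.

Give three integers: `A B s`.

Answer: 6 29 6

Derivation:
A = 24^27 mod 37  (bits of 27 = 11011)
  bit 0 = 1: r = r^2 * 24 mod 37 = 1^2 * 24 = 1*24 = 24
  bit 1 = 1: r = r^2 * 24 mod 37 = 24^2 * 24 = 21*24 = 23
  bit 2 = 0: r = r^2 mod 37 = 23^2 = 11
  bit 3 = 1: r = r^2 * 24 mod 37 = 11^2 * 24 = 10*24 = 18
  bit 4 = 1: r = r^2 * 24 mod 37 = 18^2 * 24 = 28*24 = 6
  -> A = 6
B = 24^33 mod 37  (bits of 33 = 100001)
  bit 0 = 1: r = r^2 * 24 mod 37 = 1^2 * 24 = 1*24 = 24
  bit 1 = 0: r = r^2 mod 37 = 24^2 = 21
  bit 2 = 0: r = r^2 mod 37 = 21^2 = 34
  bit 3 = 0: r = r^2 mod 37 = 34^2 = 9
  bit 4 = 0: r = r^2 mod 37 = 9^2 = 7
  bit 5 = 1: r = r^2 * 24 mod 37 = 7^2 * 24 = 12*24 = 29
  -> B = 29
s = B^a = 29^27 mod 37  (bits of 27 = 11011)
  bit 0 = 1: r = r^2 * 29 mod 37 = 1^2 * 29 = 1*29 = 29
  bit 1 = 1: r = r^2 * 29 mod 37 = 29^2 * 29 = 27*29 = 6
  bit 2 = 0: r = r^2 mod 37 = 6^2 = 36
  bit 3 = 1: r = r^2 * 29 mod 37 = 36^2 * 29 = 1*29 = 29
  bit 4 = 1: r = r^2 * 29 mod 37 = 29^2 * 29 = 27*29 = 6
  -> s = B^a = 6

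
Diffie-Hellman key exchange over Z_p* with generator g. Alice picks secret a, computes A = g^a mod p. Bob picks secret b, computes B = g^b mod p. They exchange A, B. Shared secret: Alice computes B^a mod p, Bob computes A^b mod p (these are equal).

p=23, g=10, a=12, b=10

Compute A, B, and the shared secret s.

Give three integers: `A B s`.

A = 10^12 mod 23  (bits of 12 = 1100)
  bit 0 = 1: r = r^2 * 10 mod 23 = 1^2 * 10 = 1*10 = 10
  bit 1 = 1: r = r^2 * 10 mod 23 = 10^2 * 10 = 8*10 = 11
  bit 2 = 0: r = r^2 mod 23 = 11^2 = 6
  bit 3 = 0: r = r^2 mod 23 = 6^2 = 13
  -> A = 13
B = 10^10 mod 23  (bits of 10 = 1010)
  bit 0 = 1: r = r^2 * 10 mod 23 = 1^2 * 10 = 1*10 = 10
  bit 1 = 0: r = r^2 mod 23 = 10^2 = 8
  bit 2 = 1: r = r^2 * 10 mod 23 = 8^2 * 10 = 18*10 = 19
  bit 3 = 0: r = r^2 mod 23 = 19^2 = 16
  -> B = 16
s = B^a = 16^12 mod 23  (bits of 12 = 1100)
  bit 0 = 1: r = r^2 * 16 mod 23 = 1^2 * 16 = 1*16 = 16
  bit 1 = 1: r = r^2 * 16 mod 23 = 16^2 * 16 = 3*16 = 2
  bit 2 = 0: r = r^2 mod 23 = 2^2 = 4
  bit 3 = 0: r = r^2 mod 23 = 4^2 = 16
  -> s = B^a = 16

Answer: 13 16 16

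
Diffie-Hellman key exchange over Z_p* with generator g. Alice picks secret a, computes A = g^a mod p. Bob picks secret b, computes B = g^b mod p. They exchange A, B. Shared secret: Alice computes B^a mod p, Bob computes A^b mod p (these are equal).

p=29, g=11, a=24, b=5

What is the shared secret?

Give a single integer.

Answer: 16

Derivation:
A = 11^24 mod 29  (bits of 24 = 11000)
  bit 0 = 1: r = r^2 * 11 mod 29 = 1^2 * 11 = 1*11 = 11
  bit 1 = 1: r = r^2 * 11 mod 29 = 11^2 * 11 = 5*11 = 26
  bit 2 = 0: r = r^2 mod 29 = 26^2 = 9
  bit 3 = 0: r = r^2 mod 29 = 9^2 = 23
  bit 4 = 0: r = r^2 mod 29 = 23^2 = 7
  -> A = 7
B = 11^5 mod 29  (bits of 5 = 101)
  bit 0 = 1: r = r^2 * 11 mod 29 = 1^2 * 11 = 1*11 = 11
  bit 1 = 0: r = r^2 mod 29 = 11^2 = 5
  bit 2 = 1: r = r^2 * 11 mod 29 = 5^2 * 11 = 25*11 = 14
  -> B = 14
s = B^a = 14^24 mod 29  (bits of 24 = 11000)
  bit 0 = 1: r = r^2 * 14 mod 29 = 1^2 * 14 = 1*14 = 14
  bit 1 = 1: r = r^2 * 14 mod 29 = 14^2 * 14 = 22*14 = 18
  bit 2 = 0: r = r^2 mod 29 = 18^2 = 5
  bit 3 = 0: r = r^2 mod 29 = 5^2 = 25
  bit 4 = 0: r = r^2 mod 29 = 25^2 = 16
  -> s = B^a = 16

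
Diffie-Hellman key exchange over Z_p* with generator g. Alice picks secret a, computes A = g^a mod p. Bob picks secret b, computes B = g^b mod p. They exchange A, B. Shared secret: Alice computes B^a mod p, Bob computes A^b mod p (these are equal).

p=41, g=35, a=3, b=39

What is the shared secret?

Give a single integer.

A = 35^3 mod 41  (bits of 3 = 11)
  bit 0 = 1: r = r^2 * 35 mod 41 = 1^2 * 35 = 1*35 = 35
  bit 1 = 1: r = r^2 * 35 mod 41 = 35^2 * 35 = 36*35 = 30
  -> A = 30
B = 35^39 mod 41  (bits of 39 = 100111)
  bit 0 = 1: r = r^2 * 35 mod 41 = 1^2 * 35 = 1*35 = 35
  bit 1 = 0: r = r^2 mod 41 = 35^2 = 36
  bit 2 = 0: r = r^2 mod 41 = 36^2 = 25
  bit 3 = 1: r = r^2 * 35 mod 41 = 25^2 * 35 = 10*35 = 22
  bit 4 = 1: r = r^2 * 35 mod 41 = 22^2 * 35 = 33*35 = 7
  bit 5 = 1: r = r^2 * 35 mod 41 = 7^2 * 35 = 8*35 = 34
  -> B = 34
s = B^a = 34^3 mod 41  (bits of 3 = 11)
  bit 0 = 1: r = r^2 * 34 mod 41 = 1^2 * 34 = 1*34 = 34
  bit 1 = 1: r = r^2 * 34 mod 41 = 34^2 * 34 = 8*34 = 26
  -> s = B^a = 26

Answer: 26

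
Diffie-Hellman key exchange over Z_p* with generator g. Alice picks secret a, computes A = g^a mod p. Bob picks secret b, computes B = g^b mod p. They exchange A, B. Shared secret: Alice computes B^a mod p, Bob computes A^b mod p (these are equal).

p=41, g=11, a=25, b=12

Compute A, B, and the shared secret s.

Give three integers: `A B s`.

Answer: 38 23 40

Derivation:
A = 11^25 mod 41  (bits of 25 = 11001)
  bit 0 = 1: r = r^2 * 11 mod 41 = 1^2 * 11 = 1*11 = 11
  bit 1 = 1: r = r^2 * 11 mod 41 = 11^2 * 11 = 39*11 = 19
  bit 2 = 0: r = r^2 mod 41 = 19^2 = 33
  bit 3 = 0: r = r^2 mod 41 = 33^2 = 23
  bit 4 = 1: r = r^2 * 11 mod 41 = 23^2 * 11 = 37*11 = 38
  -> A = 38
B = 11^12 mod 41  (bits of 12 = 1100)
  bit 0 = 1: r = r^2 * 11 mod 41 = 1^2 * 11 = 1*11 = 11
  bit 1 = 1: r = r^2 * 11 mod 41 = 11^2 * 11 = 39*11 = 19
  bit 2 = 0: r = r^2 mod 41 = 19^2 = 33
  bit 3 = 0: r = r^2 mod 41 = 33^2 = 23
  -> B = 23
s = B^a = 23^25 mod 41  (bits of 25 = 11001)
  bit 0 = 1: r = r^2 * 23 mod 41 = 1^2 * 23 = 1*23 = 23
  bit 1 = 1: r = r^2 * 23 mod 41 = 23^2 * 23 = 37*23 = 31
  bit 2 = 0: r = r^2 mod 41 = 31^2 = 18
  bit 3 = 0: r = r^2 mod 41 = 18^2 = 37
  bit 4 = 1: r = r^2 * 23 mod 41 = 37^2 * 23 = 16*23 = 40
  -> s = B^a = 40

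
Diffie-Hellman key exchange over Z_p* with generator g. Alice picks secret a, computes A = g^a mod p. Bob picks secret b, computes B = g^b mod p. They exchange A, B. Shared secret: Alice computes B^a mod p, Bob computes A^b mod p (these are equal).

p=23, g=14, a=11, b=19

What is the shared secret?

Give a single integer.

Answer: 22

Derivation:
A = 14^11 mod 23  (bits of 11 = 1011)
  bit 0 = 1: r = r^2 * 14 mod 23 = 1^2 * 14 = 1*14 = 14
  bit 1 = 0: r = r^2 mod 23 = 14^2 = 12
  bit 2 = 1: r = r^2 * 14 mod 23 = 12^2 * 14 = 6*14 = 15
  bit 3 = 1: r = r^2 * 14 mod 23 = 15^2 * 14 = 18*14 = 22
  -> A = 22
B = 14^19 mod 23  (bits of 19 = 10011)
  bit 0 = 1: r = r^2 * 14 mod 23 = 1^2 * 14 = 1*14 = 14
  bit 1 = 0: r = r^2 mod 23 = 14^2 = 12
  bit 2 = 0: r = r^2 mod 23 = 12^2 = 6
  bit 3 = 1: r = r^2 * 14 mod 23 = 6^2 * 14 = 13*14 = 21
  bit 4 = 1: r = r^2 * 14 mod 23 = 21^2 * 14 = 4*14 = 10
  -> B = 10
s = B^a = 10^11 mod 23  (bits of 11 = 1011)
  bit 0 = 1: r = r^2 * 10 mod 23 = 1^2 * 10 = 1*10 = 10
  bit 1 = 0: r = r^2 mod 23 = 10^2 = 8
  bit 2 = 1: r = r^2 * 10 mod 23 = 8^2 * 10 = 18*10 = 19
  bit 3 = 1: r = r^2 * 10 mod 23 = 19^2 * 10 = 16*10 = 22
  -> s = B^a = 22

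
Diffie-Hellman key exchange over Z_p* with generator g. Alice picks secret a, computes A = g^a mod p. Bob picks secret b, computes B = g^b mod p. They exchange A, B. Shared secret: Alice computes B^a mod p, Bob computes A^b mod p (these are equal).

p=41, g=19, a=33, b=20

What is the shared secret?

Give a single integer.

A = 19^33 mod 41  (bits of 33 = 100001)
  bit 0 = 1: r = r^2 * 19 mod 41 = 1^2 * 19 = 1*19 = 19
  bit 1 = 0: r = r^2 mod 41 = 19^2 = 33
  bit 2 = 0: r = r^2 mod 41 = 33^2 = 23
  bit 3 = 0: r = r^2 mod 41 = 23^2 = 37
  bit 4 = 0: r = r^2 mod 41 = 37^2 = 16
  bit 5 = 1: r = r^2 * 19 mod 41 = 16^2 * 19 = 10*19 = 26
  -> A = 26
B = 19^20 mod 41  (bits of 20 = 10100)
  bit 0 = 1: r = r^2 * 19 mod 41 = 1^2 * 19 = 1*19 = 19
  bit 1 = 0: r = r^2 mod 41 = 19^2 = 33
  bit 2 = 1: r = r^2 * 19 mod 41 = 33^2 * 19 = 23*19 = 27
  bit 3 = 0: r = r^2 mod 41 = 27^2 = 32
  bit 4 = 0: r = r^2 mod 41 = 32^2 = 40
  -> B = 40
s = B^a = 40^33 mod 41  (bits of 33 = 100001)
  bit 0 = 1: r = r^2 * 40 mod 41 = 1^2 * 40 = 1*40 = 40
  bit 1 = 0: r = r^2 mod 41 = 40^2 = 1
  bit 2 = 0: r = r^2 mod 41 = 1^2 = 1
  bit 3 = 0: r = r^2 mod 41 = 1^2 = 1
  bit 4 = 0: r = r^2 mod 41 = 1^2 = 1
  bit 5 = 1: r = r^2 * 40 mod 41 = 1^2 * 40 = 1*40 = 40
  -> s = B^a = 40

Answer: 40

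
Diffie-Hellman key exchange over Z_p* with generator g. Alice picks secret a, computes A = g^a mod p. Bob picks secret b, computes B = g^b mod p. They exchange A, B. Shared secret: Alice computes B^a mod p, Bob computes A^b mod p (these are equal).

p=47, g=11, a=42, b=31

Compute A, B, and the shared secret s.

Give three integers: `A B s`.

A = 11^42 mod 47  (bits of 42 = 101010)
  bit 0 = 1: r = r^2 * 11 mod 47 = 1^2 * 11 = 1*11 = 11
  bit 1 = 0: r = r^2 mod 47 = 11^2 = 27
  bit 2 = 1: r = r^2 * 11 mod 47 = 27^2 * 11 = 24*11 = 29
  bit 3 = 0: r = r^2 mod 47 = 29^2 = 42
  bit 4 = 1: r = r^2 * 11 mod 47 = 42^2 * 11 = 25*11 = 40
  bit 5 = 0: r = r^2 mod 47 = 40^2 = 2
  -> A = 2
B = 11^31 mod 47  (bits of 31 = 11111)
  bit 0 = 1: r = r^2 * 11 mod 47 = 1^2 * 11 = 1*11 = 11
  bit 1 = 1: r = r^2 * 11 mod 47 = 11^2 * 11 = 27*11 = 15
  bit 2 = 1: r = r^2 * 11 mod 47 = 15^2 * 11 = 37*11 = 31
  bit 3 = 1: r = r^2 * 11 mod 47 = 31^2 * 11 = 21*11 = 43
  bit 4 = 1: r = r^2 * 11 mod 47 = 43^2 * 11 = 16*11 = 35
  -> B = 35
s = B^a = 35^42 mod 47  (bits of 42 = 101010)
  bit 0 = 1: r = r^2 * 35 mod 47 = 1^2 * 35 = 1*35 = 35
  bit 1 = 0: r = r^2 mod 47 = 35^2 = 3
  bit 2 = 1: r = r^2 * 35 mod 47 = 3^2 * 35 = 9*35 = 33
  bit 3 = 0: r = r^2 mod 47 = 33^2 = 8
  bit 4 = 1: r = r^2 * 35 mod 47 = 8^2 * 35 = 17*35 = 31
  bit 5 = 0: r = r^2 mod 47 = 31^2 = 21
  -> s = B^a = 21

Answer: 2 35 21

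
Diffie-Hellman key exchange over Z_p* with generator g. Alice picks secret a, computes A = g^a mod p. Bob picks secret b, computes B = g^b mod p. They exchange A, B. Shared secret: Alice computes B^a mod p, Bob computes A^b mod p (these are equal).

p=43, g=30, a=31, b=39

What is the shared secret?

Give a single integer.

Answer: 2

Derivation:
A = 30^31 mod 43  (bits of 31 = 11111)
  bit 0 = 1: r = r^2 * 30 mod 43 = 1^2 * 30 = 1*30 = 30
  bit 1 = 1: r = r^2 * 30 mod 43 = 30^2 * 30 = 40*30 = 39
  bit 2 = 1: r = r^2 * 30 mod 43 = 39^2 * 30 = 16*30 = 7
  bit 3 = 1: r = r^2 * 30 mod 43 = 7^2 * 30 = 6*30 = 8
  bit 4 = 1: r = r^2 * 30 mod 43 = 8^2 * 30 = 21*30 = 28
  -> A = 28
B = 30^39 mod 43  (bits of 39 = 100111)
  bit 0 = 1: r = r^2 * 30 mod 43 = 1^2 * 30 = 1*30 = 30
  bit 1 = 0: r = r^2 mod 43 = 30^2 = 40
  bit 2 = 0: r = r^2 mod 43 = 40^2 = 9
  bit 3 = 1: r = r^2 * 30 mod 43 = 9^2 * 30 = 38*30 = 22
  bit 4 = 1: r = r^2 * 30 mod 43 = 22^2 * 30 = 11*30 = 29
  bit 5 = 1: r = r^2 * 30 mod 43 = 29^2 * 30 = 24*30 = 32
  -> B = 32
s = B^a = 32^31 mod 43  (bits of 31 = 11111)
  bit 0 = 1: r = r^2 * 32 mod 43 = 1^2 * 32 = 1*32 = 32
  bit 1 = 1: r = r^2 * 32 mod 43 = 32^2 * 32 = 35*32 = 2
  bit 2 = 1: r = r^2 * 32 mod 43 = 2^2 * 32 = 4*32 = 42
  bit 3 = 1: r = r^2 * 32 mod 43 = 42^2 * 32 = 1*32 = 32
  bit 4 = 1: r = r^2 * 32 mod 43 = 32^2 * 32 = 35*32 = 2
  -> s = B^a = 2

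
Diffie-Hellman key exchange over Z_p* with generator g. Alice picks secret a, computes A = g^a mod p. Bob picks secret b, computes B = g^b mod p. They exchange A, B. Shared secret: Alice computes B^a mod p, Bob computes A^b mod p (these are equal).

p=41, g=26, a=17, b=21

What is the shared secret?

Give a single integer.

A = 26^17 mod 41  (bits of 17 = 10001)
  bit 0 = 1: r = r^2 * 26 mod 41 = 1^2 * 26 = 1*26 = 26
  bit 1 = 0: r = r^2 mod 41 = 26^2 = 20
  bit 2 = 0: r = r^2 mod 41 = 20^2 = 31
  bit 3 = 0: r = r^2 mod 41 = 31^2 = 18
  bit 4 = 1: r = r^2 * 26 mod 41 = 18^2 * 26 = 37*26 = 19
  -> A = 19
B = 26^21 mod 41  (bits of 21 = 10101)
  bit 0 = 1: r = r^2 * 26 mod 41 = 1^2 * 26 = 1*26 = 26
  bit 1 = 0: r = r^2 mod 41 = 26^2 = 20
  bit 2 = 1: r = r^2 * 26 mod 41 = 20^2 * 26 = 31*26 = 27
  bit 3 = 0: r = r^2 mod 41 = 27^2 = 32
  bit 4 = 1: r = r^2 * 26 mod 41 = 32^2 * 26 = 40*26 = 15
  -> B = 15
s = B^a = 15^17 mod 41  (bits of 17 = 10001)
  bit 0 = 1: r = r^2 * 15 mod 41 = 1^2 * 15 = 1*15 = 15
  bit 1 = 0: r = r^2 mod 41 = 15^2 = 20
  bit 2 = 0: r = r^2 mod 41 = 20^2 = 31
  bit 3 = 0: r = r^2 mod 41 = 31^2 = 18
  bit 4 = 1: r = r^2 * 15 mod 41 = 18^2 * 15 = 37*15 = 22
  -> s = B^a = 22

Answer: 22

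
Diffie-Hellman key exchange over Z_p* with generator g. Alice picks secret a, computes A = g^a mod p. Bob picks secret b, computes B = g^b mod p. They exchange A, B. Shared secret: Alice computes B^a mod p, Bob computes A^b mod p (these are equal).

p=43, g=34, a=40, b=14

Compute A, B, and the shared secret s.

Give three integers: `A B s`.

Answer: 17 6 6

Derivation:
A = 34^40 mod 43  (bits of 40 = 101000)
  bit 0 = 1: r = r^2 * 34 mod 43 = 1^2 * 34 = 1*34 = 34
  bit 1 = 0: r = r^2 mod 43 = 34^2 = 38
  bit 2 = 1: r = r^2 * 34 mod 43 = 38^2 * 34 = 25*34 = 33
  bit 3 = 0: r = r^2 mod 43 = 33^2 = 14
  bit 4 = 0: r = r^2 mod 43 = 14^2 = 24
  bit 5 = 0: r = r^2 mod 43 = 24^2 = 17
  -> A = 17
B = 34^14 mod 43  (bits of 14 = 1110)
  bit 0 = 1: r = r^2 * 34 mod 43 = 1^2 * 34 = 1*34 = 34
  bit 1 = 1: r = r^2 * 34 mod 43 = 34^2 * 34 = 38*34 = 2
  bit 2 = 1: r = r^2 * 34 mod 43 = 2^2 * 34 = 4*34 = 7
  bit 3 = 0: r = r^2 mod 43 = 7^2 = 6
  -> B = 6
s = B^a = 6^40 mod 43  (bits of 40 = 101000)
  bit 0 = 1: r = r^2 * 6 mod 43 = 1^2 * 6 = 1*6 = 6
  bit 1 = 0: r = r^2 mod 43 = 6^2 = 36
  bit 2 = 1: r = r^2 * 6 mod 43 = 36^2 * 6 = 6*6 = 36
  bit 3 = 0: r = r^2 mod 43 = 36^2 = 6
  bit 4 = 0: r = r^2 mod 43 = 6^2 = 36
  bit 5 = 0: r = r^2 mod 43 = 36^2 = 6
  -> s = B^a = 6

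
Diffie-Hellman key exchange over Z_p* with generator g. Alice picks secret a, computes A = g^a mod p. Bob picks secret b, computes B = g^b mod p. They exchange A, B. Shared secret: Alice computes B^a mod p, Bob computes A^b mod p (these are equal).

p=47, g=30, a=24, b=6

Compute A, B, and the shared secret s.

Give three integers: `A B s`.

Answer: 17 14 14

Derivation:
A = 30^24 mod 47  (bits of 24 = 11000)
  bit 0 = 1: r = r^2 * 30 mod 47 = 1^2 * 30 = 1*30 = 30
  bit 1 = 1: r = r^2 * 30 mod 47 = 30^2 * 30 = 7*30 = 22
  bit 2 = 0: r = r^2 mod 47 = 22^2 = 14
  bit 3 = 0: r = r^2 mod 47 = 14^2 = 8
  bit 4 = 0: r = r^2 mod 47 = 8^2 = 17
  -> A = 17
B = 30^6 mod 47  (bits of 6 = 110)
  bit 0 = 1: r = r^2 * 30 mod 47 = 1^2 * 30 = 1*30 = 30
  bit 1 = 1: r = r^2 * 30 mod 47 = 30^2 * 30 = 7*30 = 22
  bit 2 = 0: r = r^2 mod 47 = 22^2 = 14
  -> B = 14
s = B^a = 14^24 mod 47  (bits of 24 = 11000)
  bit 0 = 1: r = r^2 * 14 mod 47 = 1^2 * 14 = 1*14 = 14
  bit 1 = 1: r = r^2 * 14 mod 47 = 14^2 * 14 = 8*14 = 18
  bit 2 = 0: r = r^2 mod 47 = 18^2 = 42
  bit 3 = 0: r = r^2 mod 47 = 42^2 = 25
  bit 4 = 0: r = r^2 mod 47 = 25^2 = 14
  -> s = B^a = 14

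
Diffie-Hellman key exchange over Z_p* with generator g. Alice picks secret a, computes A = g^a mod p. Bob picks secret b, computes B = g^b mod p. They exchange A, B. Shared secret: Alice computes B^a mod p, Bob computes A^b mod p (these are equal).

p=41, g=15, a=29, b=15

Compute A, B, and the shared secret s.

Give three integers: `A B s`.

Answer: 17 38 3

Derivation:
A = 15^29 mod 41  (bits of 29 = 11101)
  bit 0 = 1: r = r^2 * 15 mod 41 = 1^2 * 15 = 1*15 = 15
  bit 1 = 1: r = r^2 * 15 mod 41 = 15^2 * 15 = 20*15 = 13
  bit 2 = 1: r = r^2 * 15 mod 41 = 13^2 * 15 = 5*15 = 34
  bit 3 = 0: r = r^2 mod 41 = 34^2 = 8
  bit 4 = 1: r = r^2 * 15 mod 41 = 8^2 * 15 = 23*15 = 17
  -> A = 17
B = 15^15 mod 41  (bits of 15 = 1111)
  bit 0 = 1: r = r^2 * 15 mod 41 = 1^2 * 15 = 1*15 = 15
  bit 1 = 1: r = r^2 * 15 mod 41 = 15^2 * 15 = 20*15 = 13
  bit 2 = 1: r = r^2 * 15 mod 41 = 13^2 * 15 = 5*15 = 34
  bit 3 = 1: r = r^2 * 15 mod 41 = 34^2 * 15 = 8*15 = 38
  -> B = 38
s = B^a = 38^29 mod 41  (bits of 29 = 11101)
  bit 0 = 1: r = r^2 * 38 mod 41 = 1^2 * 38 = 1*38 = 38
  bit 1 = 1: r = r^2 * 38 mod 41 = 38^2 * 38 = 9*38 = 14
  bit 2 = 1: r = r^2 * 38 mod 41 = 14^2 * 38 = 32*38 = 27
  bit 3 = 0: r = r^2 mod 41 = 27^2 = 32
  bit 4 = 1: r = r^2 * 38 mod 41 = 32^2 * 38 = 40*38 = 3
  -> s = B^a = 3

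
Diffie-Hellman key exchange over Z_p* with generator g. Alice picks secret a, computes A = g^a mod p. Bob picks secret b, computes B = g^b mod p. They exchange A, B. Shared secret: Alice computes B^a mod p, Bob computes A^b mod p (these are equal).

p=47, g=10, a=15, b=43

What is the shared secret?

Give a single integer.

Answer: 10

Derivation:
A = 10^15 mod 47  (bits of 15 = 1111)
  bit 0 = 1: r = r^2 * 10 mod 47 = 1^2 * 10 = 1*10 = 10
  bit 1 = 1: r = r^2 * 10 mod 47 = 10^2 * 10 = 6*10 = 13
  bit 2 = 1: r = r^2 * 10 mod 47 = 13^2 * 10 = 28*10 = 45
  bit 3 = 1: r = r^2 * 10 mod 47 = 45^2 * 10 = 4*10 = 40
  -> A = 40
B = 10^43 mod 47  (bits of 43 = 101011)
  bit 0 = 1: r = r^2 * 10 mod 47 = 1^2 * 10 = 1*10 = 10
  bit 1 = 0: r = r^2 mod 47 = 10^2 = 6
  bit 2 = 1: r = r^2 * 10 mod 47 = 6^2 * 10 = 36*10 = 31
  bit 3 = 0: r = r^2 mod 47 = 31^2 = 21
  bit 4 = 1: r = r^2 * 10 mod 47 = 21^2 * 10 = 18*10 = 39
  bit 5 = 1: r = r^2 * 10 mod 47 = 39^2 * 10 = 17*10 = 29
  -> B = 29
s = B^a = 29^15 mod 47  (bits of 15 = 1111)
  bit 0 = 1: r = r^2 * 29 mod 47 = 1^2 * 29 = 1*29 = 29
  bit 1 = 1: r = r^2 * 29 mod 47 = 29^2 * 29 = 42*29 = 43
  bit 2 = 1: r = r^2 * 29 mod 47 = 43^2 * 29 = 16*29 = 41
  bit 3 = 1: r = r^2 * 29 mod 47 = 41^2 * 29 = 36*29 = 10
  -> s = B^a = 10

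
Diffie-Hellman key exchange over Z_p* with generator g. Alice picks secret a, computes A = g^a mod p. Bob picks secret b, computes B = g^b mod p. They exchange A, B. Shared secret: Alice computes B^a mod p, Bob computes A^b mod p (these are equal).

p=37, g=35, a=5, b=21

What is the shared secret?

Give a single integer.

A = 35^5 mod 37  (bits of 5 = 101)
  bit 0 = 1: r = r^2 * 35 mod 37 = 1^2 * 35 = 1*35 = 35
  bit 1 = 0: r = r^2 mod 37 = 35^2 = 4
  bit 2 = 1: r = r^2 * 35 mod 37 = 4^2 * 35 = 16*35 = 5
  -> A = 5
B = 35^21 mod 37  (bits of 21 = 10101)
  bit 0 = 1: r = r^2 * 35 mod 37 = 1^2 * 35 = 1*35 = 35
  bit 1 = 0: r = r^2 mod 37 = 35^2 = 4
  bit 2 = 1: r = r^2 * 35 mod 37 = 4^2 * 35 = 16*35 = 5
  bit 3 = 0: r = r^2 mod 37 = 5^2 = 25
  bit 4 = 1: r = r^2 * 35 mod 37 = 25^2 * 35 = 33*35 = 8
  -> B = 8
s = B^a = 8^5 mod 37  (bits of 5 = 101)
  bit 0 = 1: r = r^2 * 8 mod 37 = 1^2 * 8 = 1*8 = 8
  bit 1 = 0: r = r^2 mod 37 = 8^2 = 27
  bit 2 = 1: r = r^2 * 8 mod 37 = 27^2 * 8 = 26*8 = 23
  -> s = B^a = 23

Answer: 23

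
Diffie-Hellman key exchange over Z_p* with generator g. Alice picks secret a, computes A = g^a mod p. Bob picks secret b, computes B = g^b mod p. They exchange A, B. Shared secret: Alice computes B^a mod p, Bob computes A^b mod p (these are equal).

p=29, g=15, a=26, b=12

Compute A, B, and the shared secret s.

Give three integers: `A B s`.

A = 15^26 mod 29  (bits of 26 = 11010)
  bit 0 = 1: r = r^2 * 15 mod 29 = 1^2 * 15 = 1*15 = 15
  bit 1 = 1: r = r^2 * 15 mod 29 = 15^2 * 15 = 22*15 = 11
  bit 2 = 0: r = r^2 mod 29 = 11^2 = 5
  bit 3 = 1: r = r^2 * 15 mod 29 = 5^2 * 15 = 25*15 = 27
  bit 4 = 0: r = r^2 mod 29 = 27^2 = 4
  -> A = 4
B = 15^12 mod 29  (bits of 12 = 1100)
  bit 0 = 1: r = r^2 * 15 mod 29 = 1^2 * 15 = 1*15 = 15
  bit 1 = 1: r = r^2 * 15 mod 29 = 15^2 * 15 = 22*15 = 11
  bit 2 = 0: r = r^2 mod 29 = 11^2 = 5
  bit 3 = 0: r = r^2 mod 29 = 5^2 = 25
  -> B = 25
s = B^a = 25^26 mod 29  (bits of 26 = 11010)
  bit 0 = 1: r = r^2 * 25 mod 29 = 1^2 * 25 = 1*25 = 25
  bit 1 = 1: r = r^2 * 25 mod 29 = 25^2 * 25 = 16*25 = 23
  bit 2 = 0: r = r^2 mod 29 = 23^2 = 7
  bit 3 = 1: r = r^2 * 25 mod 29 = 7^2 * 25 = 20*25 = 7
  bit 4 = 0: r = r^2 mod 29 = 7^2 = 20
  -> s = B^a = 20

Answer: 4 25 20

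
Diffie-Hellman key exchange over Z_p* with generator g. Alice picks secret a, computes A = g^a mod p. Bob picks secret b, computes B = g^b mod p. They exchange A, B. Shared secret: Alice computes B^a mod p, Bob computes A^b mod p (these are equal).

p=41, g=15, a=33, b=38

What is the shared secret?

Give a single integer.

Answer: 8

Derivation:
A = 15^33 mod 41  (bits of 33 = 100001)
  bit 0 = 1: r = r^2 * 15 mod 41 = 1^2 * 15 = 1*15 = 15
  bit 1 = 0: r = r^2 mod 41 = 15^2 = 20
  bit 2 = 0: r = r^2 mod 41 = 20^2 = 31
  bit 3 = 0: r = r^2 mod 41 = 31^2 = 18
  bit 4 = 0: r = r^2 mod 41 = 18^2 = 37
  bit 5 = 1: r = r^2 * 15 mod 41 = 37^2 * 15 = 16*15 = 35
  -> A = 35
B = 15^38 mod 41  (bits of 38 = 100110)
  bit 0 = 1: r = r^2 * 15 mod 41 = 1^2 * 15 = 1*15 = 15
  bit 1 = 0: r = r^2 mod 41 = 15^2 = 20
  bit 2 = 0: r = r^2 mod 41 = 20^2 = 31
  bit 3 = 1: r = r^2 * 15 mod 41 = 31^2 * 15 = 18*15 = 24
  bit 4 = 1: r = r^2 * 15 mod 41 = 24^2 * 15 = 2*15 = 30
  bit 5 = 0: r = r^2 mod 41 = 30^2 = 39
  -> B = 39
s = B^a = 39^33 mod 41  (bits of 33 = 100001)
  bit 0 = 1: r = r^2 * 39 mod 41 = 1^2 * 39 = 1*39 = 39
  bit 1 = 0: r = r^2 mod 41 = 39^2 = 4
  bit 2 = 0: r = r^2 mod 41 = 4^2 = 16
  bit 3 = 0: r = r^2 mod 41 = 16^2 = 10
  bit 4 = 0: r = r^2 mod 41 = 10^2 = 18
  bit 5 = 1: r = r^2 * 39 mod 41 = 18^2 * 39 = 37*39 = 8
  -> s = B^a = 8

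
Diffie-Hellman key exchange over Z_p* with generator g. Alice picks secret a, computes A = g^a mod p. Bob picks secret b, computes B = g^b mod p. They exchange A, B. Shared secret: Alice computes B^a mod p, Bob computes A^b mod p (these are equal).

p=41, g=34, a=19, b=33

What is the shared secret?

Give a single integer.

Answer: 17

Derivation:
A = 34^19 mod 41  (bits of 19 = 10011)
  bit 0 = 1: r = r^2 * 34 mod 41 = 1^2 * 34 = 1*34 = 34
  bit 1 = 0: r = r^2 mod 41 = 34^2 = 8
  bit 2 = 0: r = r^2 mod 41 = 8^2 = 23
  bit 3 = 1: r = r^2 * 34 mod 41 = 23^2 * 34 = 37*34 = 28
  bit 4 = 1: r = r^2 * 34 mod 41 = 28^2 * 34 = 5*34 = 6
  -> A = 6
B = 34^33 mod 41  (bits of 33 = 100001)
  bit 0 = 1: r = r^2 * 34 mod 41 = 1^2 * 34 = 1*34 = 34
  bit 1 = 0: r = r^2 mod 41 = 34^2 = 8
  bit 2 = 0: r = r^2 mod 41 = 8^2 = 23
  bit 3 = 0: r = r^2 mod 41 = 23^2 = 37
  bit 4 = 0: r = r^2 mod 41 = 37^2 = 16
  bit 5 = 1: r = r^2 * 34 mod 41 = 16^2 * 34 = 10*34 = 12
  -> B = 12
s = B^a = 12^19 mod 41  (bits of 19 = 10011)
  bit 0 = 1: r = r^2 * 12 mod 41 = 1^2 * 12 = 1*12 = 12
  bit 1 = 0: r = r^2 mod 41 = 12^2 = 21
  bit 2 = 0: r = r^2 mod 41 = 21^2 = 31
  bit 3 = 1: r = r^2 * 12 mod 41 = 31^2 * 12 = 18*12 = 11
  bit 4 = 1: r = r^2 * 12 mod 41 = 11^2 * 12 = 39*12 = 17
  -> s = B^a = 17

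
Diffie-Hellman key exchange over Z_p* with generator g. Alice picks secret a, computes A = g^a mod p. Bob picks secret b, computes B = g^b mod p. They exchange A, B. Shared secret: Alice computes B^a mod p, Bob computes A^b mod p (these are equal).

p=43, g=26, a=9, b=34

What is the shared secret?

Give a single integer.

A = 26^9 mod 43  (bits of 9 = 1001)
  bit 0 = 1: r = r^2 * 26 mod 43 = 1^2 * 26 = 1*26 = 26
  bit 1 = 0: r = r^2 mod 43 = 26^2 = 31
  bit 2 = 0: r = r^2 mod 43 = 31^2 = 15
  bit 3 = 1: r = r^2 * 26 mod 43 = 15^2 * 26 = 10*26 = 2
  -> A = 2
B = 26^34 mod 43  (bits of 34 = 100010)
  bit 0 = 1: r = r^2 * 26 mod 43 = 1^2 * 26 = 1*26 = 26
  bit 1 = 0: r = r^2 mod 43 = 26^2 = 31
  bit 2 = 0: r = r^2 mod 43 = 31^2 = 15
  bit 3 = 0: r = r^2 mod 43 = 15^2 = 10
  bit 4 = 1: r = r^2 * 26 mod 43 = 10^2 * 26 = 14*26 = 20
  bit 5 = 0: r = r^2 mod 43 = 20^2 = 13
  -> B = 13
s = B^a = 13^9 mod 43  (bits of 9 = 1001)
  bit 0 = 1: r = r^2 * 13 mod 43 = 1^2 * 13 = 1*13 = 13
  bit 1 = 0: r = r^2 mod 43 = 13^2 = 40
  bit 2 = 0: r = r^2 mod 43 = 40^2 = 9
  bit 3 = 1: r = r^2 * 13 mod 43 = 9^2 * 13 = 38*13 = 21
  -> s = B^a = 21

Answer: 21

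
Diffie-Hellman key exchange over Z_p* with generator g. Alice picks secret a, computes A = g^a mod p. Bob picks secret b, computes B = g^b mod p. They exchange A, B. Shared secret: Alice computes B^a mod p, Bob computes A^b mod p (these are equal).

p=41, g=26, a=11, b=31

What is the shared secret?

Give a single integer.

Answer: 15

Derivation:
A = 26^11 mod 41  (bits of 11 = 1011)
  bit 0 = 1: r = r^2 * 26 mod 41 = 1^2 * 26 = 1*26 = 26
  bit 1 = 0: r = r^2 mod 41 = 26^2 = 20
  bit 2 = 1: r = r^2 * 26 mod 41 = 20^2 * 26 = 31*26 = 27
  bit 3 = 1: r = r^2 * 26 mod 41 = 27^2 * 26 = 32*26 = 12
  -> A = 12
B = 26^31 mod 41  (bits of 31 = 11111)
  bit 0 = 1: r = r^2 * 26 mod 41 = 1^2 * 26 = 1*26 = 26
  bit 1 = 1: r = r^2 * 26 mod 41 = 26^2 * 26 = 20*26 = 28
  bit 2 = 1: r = r^2 * 26 mod 41 = 28^2 * 26 = 5*26 = 7
  bit 3 = 1: r = r^2 * 26 mod 41 = 7^2 * 26 = 8*26 = 3
  bit 4 = 1: r = r^2 * 26 mod 41 = 3^2 * 26 = 9*26 = 29
  -> B = 29
s = B^a = 29^11 mod 41  (bits of 11 = 1011)
  bit 0 = 1: r = r^2 * 29 mod 41 = 1^2 * 29 = 1*29 = 29
  bit 1 = 0: r = r^2 mod 41 = 29^2 = 21
  bit 2 = 1: r = r^2 * 29 mod 41 = 21^2 * 29 = 31*29 = 38
  bit 3 = 1: r = r^2 * 29 mod 41 = 38^2 * 29 = 9*29 = 15
  -> s = B^a = 15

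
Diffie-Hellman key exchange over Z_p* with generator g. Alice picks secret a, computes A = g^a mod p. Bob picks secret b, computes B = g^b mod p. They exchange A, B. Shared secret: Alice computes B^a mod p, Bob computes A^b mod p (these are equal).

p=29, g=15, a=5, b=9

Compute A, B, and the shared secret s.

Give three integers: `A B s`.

Answer: 10 26 18

Derivation:
A = 15^5 mod 29  (bits of 5 = 101)
  bit 0 = 1: r = r^2 * 15 mod 29 = 1^2 * 15 = 1*15 = 15
  bit 1 = 0: r = r^2 mod 29 = 15^2 = 22
  bit 2 = 1: r = r^2 * 15 mod 29 = 22^2 * 15 = 20*15 = 10
  -> A = 10
B = 15^9 mod 29  (bits of 9 = 1001)
  bit 0 = 1: r = r^2 * 15 mod 29 = 1^2 * 15 = 1*15 = 15
  bit 1 = 0: r = r^2 mod 29 = 15^2 = 22
  bit 2 = 0: r = r^2 mod 29 = 22^2 = 20
  bit 3 = 1: r = r^2 * 15 mod 29 = 20^2 * 15 = 23*15 = 26
  -> B = 26
s = B^a = 26^5 mod 29  (bits of 5 = 101)
  bit 0 = 1: r = r^2 * 26 mod 29 = 1^2 * 26 = 1*26 = 26
  bit 1 = 0: r = r^2 mod 29 = 26^2 = 9
  bit 2 = 1: r = r^2 * 26 mod 29 = 9^2 * 26 = 23*26 = 18
  -> s = B^a = 18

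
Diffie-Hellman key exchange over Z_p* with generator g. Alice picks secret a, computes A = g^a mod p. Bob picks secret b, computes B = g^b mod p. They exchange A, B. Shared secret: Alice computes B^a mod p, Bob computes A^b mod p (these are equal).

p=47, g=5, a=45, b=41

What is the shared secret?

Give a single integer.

A = 5^45 mod 47  (bits of 45 = 101101)
  bit 0 = 1: r = r^2 * 5 mod 47 = 1^2 * 5 = 1*5 = 5
  bit 1 = 0: r = r^2 mod 47 = 5^2 = 25
  bit 2 = 1: r = r^2 * 5 mod 47 = 25^2 * 5 = 14*5 = 23
  bit 3 = 1: r = r^2 * 5 mod 47 = 23^2 * 5 = 12*5 = 13
  bit 4 = 0: r = r^2 mod 47 = 13^2 = 28
  bit 5 = 1: r = r^2 * 5 mod 47 = 28^2 * 5 = 32*5 = 19
  -> A = 19
B = 5^41 mod 47  (bits of 41 = 101001)
  bit 0 = 1: r = r^2 * 5 mod 47 = 1^2 * 5 = 1*5 = 5
  bit 1 = 0: r = r^2 mod 47 = 5^2 = 25
  bit 2 = 1: r = r^2 * 5 mod 47 = 25^2 * 5 = 14*5 = 23
  bit 3 = 0: r = r^2 mod 47 = 23^2 = 12
  bit 4 = 0: r = r^2 mod 47 = 12^2 = 3
  bit 5 = 1: r = r^2 * 5 mod 47 = 3^2 * 5 = 9*5 = 45
  -> B = 45
s = B^a = 45^45 mod 47  (bits of 45 = 101101)
  bit 0 = 1: r = r^2 * 45 mod 47 = 1^2 * 45 = 1*45 = 45
  bit 1 = 0: r = r^2 mod 47 = 45^2 = 4
  bit 2 = 1: r = r^2 * 45 mod 47 = 4^2 * 45 = 16*45 = 15
  bit 3 = 1: r = r^2 * 45 mod 47 = 15^2 * 45 = 37*45 = 20
  bit 4 = 0: r = r^2 mod 47 = 20^2 = 24
  bit 5 = 1: r = r^2 * 45 mod 47 = 24^2 * 45 = 12*45 = 23
  -> s = B^a = 23

Answer: 23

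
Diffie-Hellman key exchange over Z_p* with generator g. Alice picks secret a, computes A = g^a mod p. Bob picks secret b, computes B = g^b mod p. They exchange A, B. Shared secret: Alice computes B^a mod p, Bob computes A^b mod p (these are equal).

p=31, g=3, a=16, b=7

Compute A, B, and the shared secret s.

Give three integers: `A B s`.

Answer: 28 17 14

Derivation:
A = 3^16 mod 31  (bits of 16 = 10000)
  bit 0 = 1: r = r^2 * 3 mod 31 = 1^2 * 3 = 1*3 = 3
  bit 1 = 0: r = r^2 mod 31 = 3^2 = 9
  bit 2 = 0: r = r^2 mod 31 = 9^2 = 19
  bit 3 = 0: r = r^2 mod 31 = 19^2 = 20
  bit 4 = 0: r = r^2 mod 31 = 20^2 = 28
  -> A = 28
B = 3^7 mod 31  (bits of 7 = 111)
  bit 0 = 1: r = r^2 * 3 mod 31 = 1^2 * 3 = 1*3 = 3
  bit 1 = 1: r = r^2 * 3 mod 31 = 3^2 * 3 = 9*3 = 27
  bit 2 = 1: r = r^2 * 3 mod 31 = 27^2 * 3 = 16*3 = 17
  -> B = 17
s = B^a = 17^16 mod 31  (bits of 16 = 10000)
  bit 0 = 1: r = r^2 * 17 mod 31 = 1^2 * 17 = 1*17 = 17
  bit 1 = 0: r = r^2 mod 31 = 17^2 = 10
  bit 2 = 0: r = r^2 mod 31 = 10^2 = 7
  bit 3 = 0: r = r^2 mod 31 = 7^2 = 18
  bit 4 = 0: r = r^2 mod 31 = 18^2 = 14
  -> s = B^a = 14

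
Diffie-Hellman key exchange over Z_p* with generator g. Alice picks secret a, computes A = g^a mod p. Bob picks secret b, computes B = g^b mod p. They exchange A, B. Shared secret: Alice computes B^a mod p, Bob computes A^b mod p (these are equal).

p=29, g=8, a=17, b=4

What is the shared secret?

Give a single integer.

Answer: 24

Derivation:
A = 8^17 mod 29  (bits of 17 = 10001)
  bit 0 = 1: r = r^2 * 8 mod 29 = 1^2 * 8 = 1*8 = 8
  bit 1 = 0: r = r^2 mod 29 = 8^2 = 6
  bit 2 = 0: r = r^2 mod 29 = 6^2 = 7
  bit 3 = 0: r = r^2 mod 29 = 7^2 = 20
  bit 4 = 1: r = r^2 * 8 mod 29 = 20^2 * 8 = 23*8 = 10
  -> A = 10
B = 8^4 mod 29  (bits of 4 = 100)
  bit 0 = 1: r = r^2 * 8 mod 29 = 1^2 * 8 = 1*8 = 8
  bit 1 = 0: r = r^2 mod 29 = 8^2 = 6
  bit 2 = 0: r = r^2 mod 29 = 6^2 = 7
  -> B = 7
s = B^a = 7^17 mod 29  (bits of 17 = 10001)
  bit 0 = 1: r = r^2 * 7 mod 29 = 1^2 * 7 = 1*7 = 7
  bit 1 = 0: r = r^2 mod 29 = 7^2 = 20
  bit 2 = 0: r = r^2 mod 29 = 20^2 = 23
  bit 3 = 0: r = r^2 mod 29 = 23^2 = 7
  bit 4 = 1: r = r^2 * 7 mod 29 = 7^2 * 7 = 20*7 = 24
  -> s = B^a = 24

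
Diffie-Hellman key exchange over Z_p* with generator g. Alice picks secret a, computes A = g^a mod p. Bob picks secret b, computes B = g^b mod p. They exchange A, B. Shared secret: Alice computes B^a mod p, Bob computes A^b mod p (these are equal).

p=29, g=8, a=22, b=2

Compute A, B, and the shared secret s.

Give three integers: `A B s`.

A = 8^22 mod 29  (bits of 22 = 10110)
  bit 0 = 1: r = r^2 * 8 mod 29 = 1^2 * 8 = 1*8 = 8
  bit 1 = 0: r = r^2 mod 29 = 8^2 = 6
  bit 2 = 1: r = r^2 * 8 mod 29 = 6^2 * 8 = 7*8 = 27
  bit 3 = 1: r = r^2 * 8 mod 29 = 27^2 * 8 = 4*8 = 3
  bit 4 = 0: r = r^2 mod 29 = 3^2 = 9
  -> A = 9
B = 8^2 mod 29  (bits of 2 = 10)
  bit 0 = 1: r = r^2 * 8 mod 29 = 1^2 * 8 = 1*8 = 8
  bit 1 = 0: r = r^2 mod 29 = 8^2 = 6
  -> B = 6
s = B^a = 6^22 mod 29  (bits of 22 = 10110)
  bit 0 = 1: r = r^2 * 6 mod 29 = 1^2 * 6 = 1*6 = 6
  bit 1 = 0: r = r^2 mod 29 = 6^2 = 7
  bit 2 = 1: r = r^2 * 6 mod 29 = 7^2 * 6 = 20*6 = 4
  bit 3 = 1: r = r^2 * 6 mod 29 = 4^2 * 6 = 16*6 = 9
  bit 4 = 0: r = r^2 mod 29 = 9^2 = 23
  -> s = B^a = 23

Answer: 9 6 23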